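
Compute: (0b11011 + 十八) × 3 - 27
Convert 0b11011 (binary) → 16 + 8 + 2 + 1 = 27 (decimal)
Convert 十八 (Chinese numeral) → 1×10 + 8 = 18 (decimal)
Expression in decimal: (27 + 18) × 3 - 27
Parentheses first: 27 + 18 = 45
Multiply: 45 × 3 = 135
Subtract: 135 - 27 = 108
108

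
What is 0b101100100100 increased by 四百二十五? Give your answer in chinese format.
Convert 0b101100100100 (binary) → 2048 + 512 + 256 + 32 + 4 = 2852 (decimal)
Convert 四百二十五 (Chinese numeral) → 4×100 + 2×10 + 5 = 425 (decimal)
Compute 2852 + 425 = 3277
Convert 3277 (decimal) → 3277 = 3×1000 + 2×100 + 7×10 + 7 → 三千二百七十七 (Chinese numeral)
三千二百七十七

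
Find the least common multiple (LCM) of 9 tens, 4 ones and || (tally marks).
Convert 9 tens, 4 ones (place-value notation) → 9×10 + 4 = 94 (decimal)
Convert || (tally marks) → 2 (decimal)
Compute lcm(94, 2) = 94
94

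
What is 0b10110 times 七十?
Convert 0b10110 (binary) → 16 + 4 + 2 = 22 (decimal)
Convert 七十 (Chinese numeral) → 7×10 = 70 (decimal)
Compute 22 × 70 = 1540
1540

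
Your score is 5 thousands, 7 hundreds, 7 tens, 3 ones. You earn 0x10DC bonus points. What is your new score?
Convert 5 thousands, 7 hundreds, 7 tens, 3 ones (place-value notation) → 5×1000 + 7×100 + 7×10 + 3 = 5773 (decimal)
Convert 0x10DC (hexadecimal) → 1×4096 + 13×16 + 12 = 4316 (decimal)
Compute 5773 + 4316 = 10089
10089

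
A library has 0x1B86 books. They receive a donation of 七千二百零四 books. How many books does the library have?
Convert 0x1B86 (hexadecimal) → 1×4096 + 11×256 + 8×16 + 6 = 7046 (decimal)
Convert 七千二百零四 (Chinese numeral) → 7×1000 + 2×100 + 4 = 7204 (decimal)
Compute 7046 + 7204 = 14250
14250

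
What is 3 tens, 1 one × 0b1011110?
Convert 3 tens, 1 one (place-value notation) → 3×10 + 1 = 31 (decimal)
Convert 0b1011110 (binary) → 64 + 16 + 8 + 4 + 2 = 94 (decimal)
Compute 31 × 94 = 2914
2914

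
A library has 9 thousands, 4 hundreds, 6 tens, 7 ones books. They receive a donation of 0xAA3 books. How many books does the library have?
Convert 9 thousands, 4 hundreds, 6 tens, 7 ones (place-value notation) → 9×1000 + 4×100 + 6×10 + 7 = 9467 (decimal)
Convert 0xAA3 (hexadecimal) → 10×256 + 10×16 + 3 = 2723 (decimal)
Compute 9467 + 2723 = 12190
12190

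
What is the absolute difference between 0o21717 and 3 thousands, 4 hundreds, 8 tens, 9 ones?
Convert 0o21717 (octal) → 2×4096 + 1×512 + 7×64 + 1×8 + 7 = 9167 (decimal)
Convert 3 thousands, 4 hundreds, 8 tens, 9 ones (place-value notation) → 3×1000 + 4×100 + 8×10 + 9 = 3489 (decimal)
Compute |9167 - 3489| = 5678
5678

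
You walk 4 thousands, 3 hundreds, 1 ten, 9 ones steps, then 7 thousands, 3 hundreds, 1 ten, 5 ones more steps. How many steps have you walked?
Convert 4 thousands, 3 hundreds, 1 ten, 9 ones (place-value notation) → 4×1000 + 3×100 + 1×10 + 9 = 4319 (decimal)
Convert 7 thousands, 3 hundreds, 1 ten, 5 ones (place-value notation) → 7×1000 + 3×100 + 1×10 + 5 = 7315 (decimal)
Compute 4319 + 7315 = 11634
11634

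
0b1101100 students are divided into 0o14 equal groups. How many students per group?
Convert 0b1101100 (binary) → 64 + 32 + 8 + 4 = 108 (decimal)
Convert 0o14 (octal) → 1×8 + 4 = 12 (decimal)
Compute 108 ÷ 12 = 9
9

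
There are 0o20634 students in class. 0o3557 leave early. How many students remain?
Convert 0o20634 (octal) → 2×4096 + 6×64 + 3×8 + 4 = 8604 (decimal)
Convert 0o3557 (octal) → 3×512 + 5×64 + 5×8 + 7 = 1903 (decimal)
Compute 8604 - 1903 = 6701
6701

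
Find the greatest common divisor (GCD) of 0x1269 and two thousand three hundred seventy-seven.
Convert 0x1269 (hexadecimal) → 1×4096 + 2×256 + 6×16 + 9 = 4713 (decimal)
Convert two thousand three hundred seventy-seven (English words) → 2×1000 + 3×100 + 77 = 2377 (decimal)
Compute gcd(4713, 2377) = 1
1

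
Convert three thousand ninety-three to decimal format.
Convert three thousand ninety-three (English words) → 3×1000 + 93 = 3093 (decimal)
3093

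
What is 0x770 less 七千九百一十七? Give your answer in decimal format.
Convert 0x770 (hexadecimal) → 7×256 + 7×16 = 1904 (decimal)
Convert 七千九百一十七 (Chinese numeral) → 7×1000 + 9×100 + 1×10 + 7 = 7917 (decimal)
Compute 1904 - 7917 = -6013
-6013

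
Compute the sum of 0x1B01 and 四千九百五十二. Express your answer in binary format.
Convert 0x1B01 (hexadecimal) → 1×4096 + 11×256 + 1 = 6913 (decimal)
Convert 四千九百五十二 (Chinese numeral) → 4×1000 + 9×100 + 5×10 + 2 = 4952 (decimal)
Compute 6913 + 4952 = 11865
Convert 11865 (decimal) → 11865 = 8192 + 2048 + 1024 + 512 + 64 + 16 + 8 + 1 → 0b10111001011001 (binary)
0b10111001011001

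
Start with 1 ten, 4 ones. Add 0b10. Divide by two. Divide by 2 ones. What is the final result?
Convert 1 ten, 4 ones (place-value notation) → 1×10 + 4 = 14 (decimal)
Start: 14
Convert 0b10 (binary) → 2 (decimal)
14 + 2 = 16
Convert two (English words) → 2 (decimal)
16 ÷ 2 = 8
Convert 2 ones (place-value notation) → 2 (decimal)
8 ÷ 2 = 4
4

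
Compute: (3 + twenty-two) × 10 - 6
Convert twenty-two (English words) → 22 (decimal)
Expression in decimal: (3 + 22) × 10 - 6
Parentheses first: 3 + 22 = 25
Multiply: 25 × 10 = 250
Subtract: 250 - 6 = 244
244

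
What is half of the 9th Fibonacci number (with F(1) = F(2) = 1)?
The 9th Fibonacci number (with F(1) = F(2) = 1): 1, 1, 2, 3, 5, 8, 13, 21, 34 → 34
Compute 34 ÷ 2 = 17
17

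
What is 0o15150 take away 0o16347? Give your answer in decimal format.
Convert 0o15150 (octal) → 1×4096 + 5×512 + 1×64 + 5×8 = 6760 (decimal)
Convert 0o16347 (octal) → 1×4096 + 6×512 + 3×64 + 4×8 + 7 = 7399 (decimal)
Compute 6760 - 7399 = -639
-639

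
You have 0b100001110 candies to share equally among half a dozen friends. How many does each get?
Convert 0b100001110 (binary) → 256 + 8 + 4 + 2 = 270 (decimal)
Convert half a dozen (colloquial) → 6 (decimal)
Compute 270 ÷ 6 = 45
45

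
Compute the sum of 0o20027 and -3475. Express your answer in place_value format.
Convert 0o20027 (octal) → 2×4096 + 2×8 + 7 = 8215 (decimal)
Compute 8215 + -3475 = 4740
Convert 4740 (decimal) → 4740 = 4×1000 + 7×100 + 4×10 → 4 thousands, 7 hundreds, 4 tens (place-value notation)
4 thousands, 7 hundreds, 4 tens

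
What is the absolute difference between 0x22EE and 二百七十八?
Convert 0x22EE (hexadecimal) → 2×4096 + 2×256 + 14×16 + 14 = 8942 (decimal)
Convert 二百七十八 (Chinese numeral) → 2×100 + 7×10 + 8 = 278 (decimal)
Compute |8942 - 278| = 8664
8664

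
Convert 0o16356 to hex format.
Convert 0o16356 (octal) → 1×4096 + 6×512 + 3×64 + 5×8 + 6 = 7406 (decimal)
Convert 7406 (decimal) → 7406 = 1×4096 + 12×256 + 14×16 + 14 → 0x1CEE (hexadecimal)
0x1CEE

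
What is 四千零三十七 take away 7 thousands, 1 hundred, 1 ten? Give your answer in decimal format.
Convert 四千零三十七 (Chinese numeral) → 4×1000 + 3×10 + 7 = 4037 (decimal)
Convert 7 thousands, 1 hundred, 1 ten (place-value notation) → 7×1000 + 1×100 + 1×10 = 7110 (decimal)
Compute 4037 - 7110 = -3073
-3073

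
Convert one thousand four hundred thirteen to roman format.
Convert one thousand four hundred thirteen (English words) → 1×1000 + 4×100 + 13 = 1413 (decimal)
Convert 1413 (decimal) → 1413 = 1000 + 400 + 10 + 1 + 1 + 1 → MCDXIII (Roman numeral)
MCDXIII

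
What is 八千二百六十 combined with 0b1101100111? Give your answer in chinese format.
Convert 八千二百六十 (Chinese numeral) → 8×1000 + 2×100 + 6×10 = 8260 (decimal)
Convert 0b1101100111 (binary) → 512 + 256 + 64 + 32 + 4 + 2 + 1 = 871 (decimal)
Compute 8260 + 871 = 9131
Convert 9131 (decimal) → 9131 = 9×1000 + 1×100 + 3×10 + 1 → 九千一百三十一 (Chinese numeral)
九千一百三十一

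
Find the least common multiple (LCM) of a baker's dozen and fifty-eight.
Convert a baker's dozen (colloquial) → 13 (decimal)
Convert fifty-eight (English words) → 58 (decimal)
Compute lcm(13, 58) = 754
754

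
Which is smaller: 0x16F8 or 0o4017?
Convert 0x16F8 (hexadecimal) → 1×4096 + 6×256 + 15×16 + 8 = 5880 (decimal)
Convert 0o4017 (octal) → 4×512 + 1×8 + 7 = 2063 (decimal)
Compare 5880 vs 2063: smaller = 2063
2063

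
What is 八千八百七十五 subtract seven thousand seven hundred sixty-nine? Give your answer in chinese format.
Convert 八千八百七十五 (Chinese numeral) → 8×1000 + 8×100 + 7×10 + 5 = 8875 (decimal)
Convert seven thousand seven hundred sixty-nine (English words) → 7×1000 + 7×100 + 69 = 7769 (decimal)
Compute 8875 - 7769 = 1106
Convert 1106 (decimal) → 1106 = 1×1000 + 1×100 + 6 → 一千一百零六 (Chinese numeral)
一千一百零六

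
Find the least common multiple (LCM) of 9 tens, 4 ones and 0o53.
Convert 9 tens, 4 ones (place-value notation) → 9×10 + 4 = 94 (decimal)
Convert 0o53 (octal) → 5×8 + 3 = 43 (decimal)
Compute lcm(94, 43) = 4042
4042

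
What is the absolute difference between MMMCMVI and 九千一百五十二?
Convert MMMCMVI (Roman numeral) → 1000 + 1000 + 1000 + 900 + 5 + 1 = 3906 (decimal)
Convert 九千一百五十二 (Chinese numeral) → 9×1000 + 1×100 + 5×10 + 2 = 9152 (decimal)
Compute |3906 - 9152| = 5246
5246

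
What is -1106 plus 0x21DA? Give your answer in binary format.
Convert 0x21DA (hexadecimal) → 2×4096 + 1×256 + 13×16 + 10 = 8666 (decimal)
Compute -1106 + 8666 = 7560
Convert 7560 (decimal) → 7560 = 4096 + 2048 + 1024 + 256 + 128 + 8 → 0b1110110001000 (binary)
0b1110110001000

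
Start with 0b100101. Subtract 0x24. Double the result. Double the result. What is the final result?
Convert 0b100101 (binary) → 32 + 4 + 1 = 37 (decimal)
Start: 37
Convert 0x24 (hexadecimal) → 2×16 + 4 = 36 (decimal)
37 - 36 = 1
1 × 2 = 2
2 × 2 = 4
4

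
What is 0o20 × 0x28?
Convert 0o20 (octal) → 2×8 = 16 (decimal)
Convert 0x28 (hexadecimal) → 2×16 + 8 = 40 (decimal)
Compute 16 × 40 = 640
640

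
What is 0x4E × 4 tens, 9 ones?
Convert 0x4E (hexadecimal) → 4×16 + 14 = 78 (decimal)
Convert 4 tens, 9 ones (place-value notation) → 4×10 + 9 = 49 (decimal)
Compute 78 × 49 = 3822
3822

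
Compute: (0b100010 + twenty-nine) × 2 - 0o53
Convert 0b100010 (binary) → 32 + 2 = 34 (decimal)
Convert twenty-nine (English words) → 29 (decimal)
Convert 0o53 (octal) → 5×8 + 3 = 43 (decimal)
Expression in decimal: (34 + 29) × 2 - 43
Parentheses first: 34 + 29 = 63
Multiply: 63 × 2 = 126
Subtract: 126 - 43 = 83
83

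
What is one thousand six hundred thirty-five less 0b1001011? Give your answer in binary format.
Convert one thousand six hundred thirty-five (English words) → 1×1000 + 6×100 + 35 = 1635 (decimal)
Convert 0b1001011 (binary) → 64 + 8 + 2 + 1 = 75 (decimal)
Compute 1635 - 75 = 1560
Convert 1560 (decimal) → 1560 = 1024 + 512 + 16 + 8 → 0b11000011000 (binary)
0b11000011000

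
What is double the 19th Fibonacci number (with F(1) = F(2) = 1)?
The 19th Fibonacci number (with F(1) = F(2) = 1) = 4181
Compute 4181 × 2 = 8362
8362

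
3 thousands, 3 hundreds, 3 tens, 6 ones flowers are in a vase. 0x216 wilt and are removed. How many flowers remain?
Convert 3 thousands, 3 hundreds, 3 tens, 6 ones (place-value notation) → 3×1000 + 3×100 + 3×10 + 6 = 3336 (decimal)
Convert 0x216 (hexadecimal) → 2×256 + 1×16 + 6 = 534 (decimal)
Compute 3336 - 534 = 2802
2802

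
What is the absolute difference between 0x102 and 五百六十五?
Convert 0x102 (hexadecimal) → 1×256 + 2 = 258 (decimal)
Convert 五百六十五 (Chinese numeral) → 5×100 + 6×10 + 5 = 565 (decimal)
Compute |258 - 565| = 307
307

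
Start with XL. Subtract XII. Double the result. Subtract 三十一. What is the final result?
Convert XL (Roman numeral) → 40 (decimal)
Start: 40
Convert XII (Roman numeral) → 10 + 1 + 1 = 12 (decimal)
40 - 12 = 28
28 × 2 = 56
Convert 三十一 (Chinese numeral) → 3×10 + 1 = 31 (decimal)
56 - 31 = 25
25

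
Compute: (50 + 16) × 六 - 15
Convert 六 (Chinese numeral) → 6 (decimal)
Expression in decimal: (50 + 16) × 6 - 15
Parentheses first: 50 + 16 = 66
Multiply: 66 × 6 = 396
Subtract: 396 - 15 = 381
381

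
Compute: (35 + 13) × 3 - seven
Convert seven (English words) → 7 (decimal)
Expression in decimal: (35 + 13) × 3 - 7
Parentheses first: 35 + 13 = 48
Multiply: 48 × 3 = 144
Subtract: 144 - 7 = 137
137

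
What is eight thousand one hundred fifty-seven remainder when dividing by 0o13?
Convert eight thousand one hundred fifty-seven (English words) → 8×1000 + 1×100 + 57 = 8157 (decimal)
Convert 0o13 (octal) → 1×8 + 3 = 11 (decimal)
Compute 8157 mod 11 = 6
6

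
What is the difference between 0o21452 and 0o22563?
Convert 0o21452 (octal) → 2×4096 + 1×512 + 4×64 + 5×8 + 2 = 9002 (decimal)
Convert 0o22563 (octal) → 2×4096 + 2×512 + 5×64 + 6×8 + 3 = 9587 (decimal)
Difference: |9002 - 9587| = 585
585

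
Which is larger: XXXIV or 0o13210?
Convert XXXIV (Roman numeral) → 10 + 10 + 10 + 4 = 34 (decimal)
Convert 0o13210 (octal) → 1×4096 + 3×512 + 2×64 + 1×8 = 5768 (decimal)
Compare 34 vs 5768: larger = 5768
5768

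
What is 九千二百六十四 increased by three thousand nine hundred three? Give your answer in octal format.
Convert 九千二百六十四 (Chinese numeral) → 9×1000 + 2×100 + 6×10 + 4 = 9264 (decimal)
Convert three thousand nine hundred three (English words) → 3×1000 + 9×100 + 3 = 3903 (decimal)
Compute 9264 + 3903 = 13167
Convert 13167 (decimal) → 13167 = 3×4096 + 1×512 + 5×64 + 5×8 + 7 → 0o31557 (octal)
0o31557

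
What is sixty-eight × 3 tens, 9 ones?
Convert sixty-eight (English words) → 68 (decimal)
Convert 3 tens, 9 ones (place-value notation) → 3×10 + 9 = 39 (decimal)
Compute 68 × 39 = 2652
2652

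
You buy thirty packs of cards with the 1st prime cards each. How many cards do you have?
Convert the 1st prime (prime index) → 2 (decimal)
Convert thirty (English words) → 30 (decimal)
Compute 2 × 30 = 60
60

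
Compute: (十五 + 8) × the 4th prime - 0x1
Convert 十五 (Chinese numeral) → 1×10 + 5 = 15 (decimal)
Convert the 4th prime (prime index) → 7 (decimal)
Convert 0x1 (hexadecimal) → 1 (decimal)
Expression in decimal: (15 + 8) × 7 - 1
Parentheses first: 15 + 8 = 23
Multiply: 23 × 7 = 161
Subtract: 161 - 1 = 160
160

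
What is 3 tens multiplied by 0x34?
Convert 3 tens (place-value notation) → 3×10 = 30 (decimal)
Convert 0x34 (hexadecimal) → 3×16 + 4 = 52 (decimal)
Compute 30 × 52 = 1560
1560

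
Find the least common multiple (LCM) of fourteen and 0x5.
Convert fourteen (English words) → 14 (decimal)
Convert 0x5 (hexadecimal) → 5 (decimal)
Compute lcm(14, 5) = 70
70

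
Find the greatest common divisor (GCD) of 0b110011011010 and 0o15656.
Convert 0b110011011010 (binary) → 2048 + 1024 + 128 + 64 + 16 + 8 + 2 = 3290 (decimal)
Convert 0o15656 (octal) → 1×4096 + 5×512 + 6×64 + 5×8 + 6 = 7086 (decimal)
Compute gcd(3290, 7086) = 2
2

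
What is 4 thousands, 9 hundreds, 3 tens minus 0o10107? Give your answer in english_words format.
Convert 4 thousands, 9 hundreds, 3 tens (place-value notation) → 4×1000 + 9×100 + 3×10 = 4930 (decimal)
Convert 0o10107 (octal) → 1×4096 + 1×64 + 7 = 4167 (decimal)
Compute 4930 - 4167 = 763
Convert 763 (decimal) → 763 = 7×100 + 63 → seven hundred sixty-three (English words)
seven hundred sixty-three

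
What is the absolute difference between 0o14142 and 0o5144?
Convert 0o14142 (octal) → 1×4096 + 4×512 + 1×64 + 4×8 + 2 = 6242 (decimal)
Convert 0o5144 (octal) → 5×512 + 1×64 + 4×8 + 4 = 2660 (decimal)
Compute |6242 - 2660| = 3582
3582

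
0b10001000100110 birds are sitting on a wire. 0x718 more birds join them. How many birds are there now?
Convert 0b10001000100110 (binary) → 8192 + 512 + 32 + 4 + 2 = 8742 (decimal)
Convert 0x718 (hexadecimal) → 7×256 + 1×16 + 8 = 1816 (decimal)
Compute 8742 + 1816 = 10558
10558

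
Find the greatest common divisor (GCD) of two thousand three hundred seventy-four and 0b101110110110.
Convert two thousand three hundred seventy-four (English words) → 2×1000 + 3×100 + 74 = 2374 (decimal)
Convert 0b101110110110 (binary) → 2048 + 512 + 256 + 128 + 32 + 16 + 4 + 2 = 2998 (decimal)
Compute gcd(2374, 2998) = 2
2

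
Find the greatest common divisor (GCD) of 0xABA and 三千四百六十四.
Convert 0xABA (hexadecimal) → 10×256 + 11×16 + 10 = 2746 (decimal)
Convert 三千四百六十四 (Chinese numeral) → 3×1000 + 4×100 + 6×10 + 4 = 3464 (decimal)
Compute gcd(2746, 3464) = 2
2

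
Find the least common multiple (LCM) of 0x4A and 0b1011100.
Convert 0x4A (hexadecimal) → 4×16 + 10 = 74 (decimal)
Convert 0b1011100 (binary) → 64 + 16 + 8 + 4 = 92 (decimal)
Compute lcm(74, 92) = 3404
3404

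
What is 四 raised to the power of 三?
Convert 四 (Chinese numeral) → 4 (decimal)
Convert 三 (Chinese numeral) → 3 (decimal)
Compute 4 ^ 3 = 64
64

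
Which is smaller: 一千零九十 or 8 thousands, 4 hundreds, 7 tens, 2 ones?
Convert 一千零九十 (Chinese numeral) → 1×1000 + 9×10 = 1090 (decimal)
Convert 8 thousands, 4 hundreds, 7 tens, 2 ones (place-value notation) → 8×1000 + 4×100 + 7×10 + 2 = 8472 (decimal)
Compare 1090 vs 8472: smaller = 1090
1090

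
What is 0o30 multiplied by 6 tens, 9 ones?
Convert 0o30 (octal) → 3×8 = 24 (decimal)
Convert 6 tens, 9 ones (place-value notation) → 6×10 + 9 = 69 (decimal)
Compute 24 × 69 = 1656
1656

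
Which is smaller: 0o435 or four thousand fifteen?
Convert 0o435 (octal) → 4×64 + 3×8 + 5 = 285 (decimal)
Convert four thousand fifteen (English words) → 4×1000 + 15 = 4015 (decimal)
Compare 285 vs 4015: smaller = 285
285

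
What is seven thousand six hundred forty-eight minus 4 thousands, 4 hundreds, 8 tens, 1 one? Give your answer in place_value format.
Convert seven thousand six hundred forty-eight (English words) → 7×1000 + 6×100 + 48 = 7648 (decimal)
Convert 4 thousands, 4 hundreds, 8 tens, 1 one (place-value notation) → 4×1000 + 4×100 + 8×10 + 1 = 4481 (decimal)
Compute 7648 - 4481 = 3167
Convert 3167 (decimal) → 3167 = 3×1000 + 1×100 + 6×10 + 7 → 3 thousands, 1 hundred, 6 tens, 7 ones (place-value notation)
3 thousands, 1 hundred, 6 tens, 7 ones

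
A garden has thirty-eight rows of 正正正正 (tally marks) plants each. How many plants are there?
Convert 正正正正 (tally marks) → 5 + 5 + 5 + 5 = 20 (decimal)
Convert thirty-eight (English words) → 38 (decimal)
Compute 20 × 38 = 760
760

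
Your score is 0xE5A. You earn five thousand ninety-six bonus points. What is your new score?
Convert 0xE5A (hexadecimal) → 14×256 + 5×16 + 10 = 3674 (decimal)
Convert five thousand ninety-six (English words) → 5×1000 + 96 = 5096 (decimal)
Compute 3674 + 5096 = 8770
8770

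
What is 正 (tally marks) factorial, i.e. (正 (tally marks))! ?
Convert 正 (tally marks) → 5 (decimal)
Compute 5! = 120
120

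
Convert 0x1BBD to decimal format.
Convert 0x1BBD (hexadecimal) → 1×4096 + 11×256 + 11×16 + 13 = 7101 (decimal)
7101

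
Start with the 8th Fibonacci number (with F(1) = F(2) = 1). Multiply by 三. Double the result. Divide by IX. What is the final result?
Convert the 8th Fibonacci number (with F(1) = F(2) = 1) (Fibonacci index) → 1, 1, 2, 3, 5, 8, 13, 21 → 21 (decimal)
Start: 21
Convert 三 (Chinese numeral) → 3 (decimal)
21 × 3 = 63
63 × 2 = 126
Convert IX (Roman numeral) → 9 (decimal)
126 ÷ 9 = 14
14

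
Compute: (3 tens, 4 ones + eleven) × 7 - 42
Convert 3 tens, 4 ones (place-value notation) → 3×10 + 4 = 34 (decimal)
Convert eleven (English words) → 11 (decimal)
Expression in decimal: (34 + 11) × 7 - 42
Parentheses first: 34 + 11 = 45
Multiply: 45 × 7 = 315
Subtract: 315 - 42 = 273
273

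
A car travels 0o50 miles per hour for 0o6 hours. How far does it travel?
Convert 0o50 (octal) → 5×8 = 40 (decimal)
Convert 0o6 (octal) → 6 (decimal)
Compute 40 × 6 = 240
240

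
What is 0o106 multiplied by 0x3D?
Convert 0o106 (octal) → 1×64 + 6 = 70 (decimal)
Convert 0x3D (hexadecimal) → 3×16 + 13 = 61 (decimal)
Compute 70 × 61 = 4270
4270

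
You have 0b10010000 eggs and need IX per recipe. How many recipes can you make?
Convert 0b10010000 (binary) → 128 + 16 = 144 (decimal)
Convert IX (Roman numeral) → 9 (decimal)
Compute 144 ÷ 9 = 16
16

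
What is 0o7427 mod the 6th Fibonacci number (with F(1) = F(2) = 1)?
Convert 0o7427 (octal) → 7×512 + 4×64 + 2×8 + 7 = 3863 (decimal)
Convert the 6th Fibonacci number (with F(1) = F(2) = 1) (Fibonacci index) → 1, 1, 2, 3, 5, 8 → 8 (decimal)
Compute 3863 mod 8 = 7
7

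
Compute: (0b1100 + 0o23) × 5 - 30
Convert 0b1100 (binary) → 8 + 4 = 12 (decimal)
Convert 0o23 (octal) → 2×8 + 3 = 19 (decimal)
Expression in decimal: (12 + 19) × 5 - 30
Parentheses first: 12 + 19 = 31
Multiply: 31 × 5 = 155
Subtract: 155 - 30 = 125
125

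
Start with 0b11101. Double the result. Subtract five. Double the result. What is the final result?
Convert 0b11101 (binary) → 16 + 8 + 4 + 1 = 29 (decimal)
Start: 29
29 × 2 = 58
Convert five (English words) → 5 (decimal)
58 - 5 = 53
53 × 2 = 106
106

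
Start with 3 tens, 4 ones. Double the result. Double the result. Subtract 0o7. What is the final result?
Convert 3 tens, 4 ones (place-value notation) → 3×10 + 4 = 34 (decimal)
Start: 34
34 × 2 = 68
68 × 2 = 136
Convert 0o7 (octal) → 7 (decimal)
136 - 7 = 129
129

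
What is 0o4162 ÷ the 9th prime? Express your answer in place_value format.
Convert 0o4162 (octal) → 4×512 + 1×64 + 6×8 + 2 = 2162 (decimal)
Convert the 9th prime (prime index) → 23 (decimal)
Compute 2162 ÷ 23 = 94
Convert 94 (decimal) → 94 = 9×10 + 4 → 9 tens, 4 ones (place-value notation)
9 tens, 4 ones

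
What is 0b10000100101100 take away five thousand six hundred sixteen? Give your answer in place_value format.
Convert 0b10000100101100 (binary) → 8192 + 256 + 32 + 8 + 4 = 8492 (decimal)
Convert five thousand six hundred sixteen (English words) → 5×1000 + 6×100 + 16 = 5616 (decimal)
Compute 8492 - 5616 = 2876
Convert 2876 (decimal) → 2876 = 2×1000 + 8×100 + 7×10 + 6 → 2 thousands, 8 hundreds, 7 tens, 6 ones (place-value notation)
2 thousands, 8 hundreds, 7 tens, 6 ones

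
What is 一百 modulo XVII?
Convert 一百 (Chinese numeral) → 1×100 = 100 (decimal)
Convert XVII (Roman numeral) → 10 + 5 + 1 + 1 = 17 (decimal)
Compute 100 mod 17 = 15
15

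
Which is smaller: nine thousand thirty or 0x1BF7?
Convert nine thousand thirty (English words) → 9×1000 + 30 = 9030 (decimal)
Convert 0x1BF7 (hexadecimal) → 1×4096 + 11×256 + 15×16 + 7 = 7159 (decimal)
Compare 9030 vs 7159: smaller = 7159
7159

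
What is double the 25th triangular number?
The 25th triangular number = 25×26/2 = 325
Compute 325 × 2 = 650
650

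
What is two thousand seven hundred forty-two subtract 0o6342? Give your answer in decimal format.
Convert two thousand seven hundred forty-two (English words) → 2×1000 + 7×100 + 42 = 2742 (decimal)
Convert 0o6342 (octal) → 6×512 + 3×64 + 4×8 + 2 = 3298 (decimal)
Compute 2742 - 3298 = -556
-556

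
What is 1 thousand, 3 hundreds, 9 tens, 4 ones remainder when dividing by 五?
Convert 1 thousand, 3 hundreds, 9 tens, 4 ones (place-value notation) → 1×1000 + 3×100 + 9×10 + 4 = 1394 (decimal)
Convert 五 (Chinese numeral) → 5 (decimal)
Compute 1394 mod 5 = 4
4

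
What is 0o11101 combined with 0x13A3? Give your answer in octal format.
Convert 0o11101 (octal) → 1×4096 + 1×512 + 1×64 + 1 = 4673 (decimal)
Convert 0x13A3 (hexadecimal) → 1×4096 + 3×256 + 10×16 + 3 = 5027 (decimal)
Compute 4673 + 5027 = 9700
Convert 9700 (decimal) → 9700 = 2×4096 + 2×512 + 7×64 + 4×8 + 4 → 0o22744 (octal)
0o22744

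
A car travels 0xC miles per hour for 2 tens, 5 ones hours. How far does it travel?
Convert 0xC (hexadecimal) → 12 (decimal)
Convert 2 tens, 5 ones (place-value notation) → 2×10 + 5 = 25 (decimal)
Compute 12 × 25 = 300
300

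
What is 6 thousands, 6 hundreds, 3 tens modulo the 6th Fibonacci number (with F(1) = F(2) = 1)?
Convert 6 thousands, 6 hundreds, 3 tens (place-value notation) → 6×1000 + 6×100 + 3×10 = 6630 (decimal)
Convert the 6th Fibonacci number (with F(1) = F(2) = 1) (Fibonacci index) → 1, 1, 2, 3, 5, 8 → 8 (decimal)
Compute 6630 mod 8 = 6
6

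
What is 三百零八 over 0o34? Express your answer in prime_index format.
Convert 三百零八 (Chinese numeral) → 3×100 + 8 = 308 (decimal)
Convert 0o34 (octal) → 3×8 + 4 = 28 (decimal)
Compute 308 ÷ 28 = 11
Convert 11 (decimal) → the 5th prime (prime index)
the 5th prime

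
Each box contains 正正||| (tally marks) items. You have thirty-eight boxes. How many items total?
Convert 正正||| (tally marks) → 5 + 5 + 3 = 13 (decimal)
Convert thirty-eight (English words) → 38 (decimal)
Compute 13 × 38 = 494
494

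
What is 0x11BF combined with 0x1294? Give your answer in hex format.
Convert 0x11BF (hexadecimal) → 1×4096 + 1×256 + 11×16 + 15 = 4543 (decimal)
Convert 0x1294 (hexadecimal) → 1×4096 + 2×256 + 9×16 + 4 = 4756 (decimal)
Compute 4543 + 4756 = 9299
Convert 9299 (decimal) → 9299 = 2×4096 + 4×256 + 5×16 + 3 → 0x2453 (hexadecimal)
0x2453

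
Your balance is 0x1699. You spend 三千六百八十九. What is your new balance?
Convert 0x1699 (hexadecimal) → 1×4096 + 6×256 + 9×16 + 9 = 5785 (decimal)
Convert 三千六百八十九 (Chinese numeral) → 3×1000 + 6×100 + 8×10 + 9 = 3689 (decimal)
Compute 5785 - 3689 = 2096
2096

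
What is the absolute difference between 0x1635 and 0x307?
Convert 0x1635 (hexadecimal) → 1×4096 + 6×256 + 3×16 + 5 = 5685 (decimal)
Convert 0x307 (hexadecimal) → 3×256 + 7 = 775 (decimal)
Compute |5685 - 775| = 4910
4910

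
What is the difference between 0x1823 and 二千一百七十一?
Convert 0x1823 (hexadecimal) → 1×4096 + 8×256 + 2×16 + 3 = 6179 (decimal)
Convert 二千一百七十一 (Chinese numeral) → 2×1000 + 1×100 + 7×10 + 1 = 2171 (decimal)
Difference: |6179 - 2171| = 4008
4008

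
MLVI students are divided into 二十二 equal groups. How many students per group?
Convert MLVI (Roman numeral) → 1000 + 50 + 5 + 1 = 1056 (decimal)
Convert 二十二 (Chinese numeral) → 2×10 + 2 = 22 (decimal)
Compute 1056 ÷ 22 = 48
48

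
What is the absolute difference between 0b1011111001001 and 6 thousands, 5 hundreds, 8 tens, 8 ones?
Convert 0b1011111001001 (binary) → 4096 + 1024 + 512 + 256 + 128 + 64 + 8 + 1 = 6089 (decimal)
Convert 6 thousands, 5 hundreds, 8 tens, 8 ones (place-value notation) → 6×1000 + 5×100 + 8×10 + 8 = 6588 (decimal)
Compute |6089 - 6588| = 499
499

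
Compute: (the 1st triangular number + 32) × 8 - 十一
Convert the 1st triangular number (triangular index) → 1×2/2 = 1 (decimal)
Convert 十一 (Chinese numeral) → 1×10 + 1 = 11 (decimal)
Expression in decimal: (1 + 32) × 8 - 11
Parentheses first: 1 + 32 = 33
Multiply: 33 × 8 = 264
Subtract: 264 - 11 = 253
253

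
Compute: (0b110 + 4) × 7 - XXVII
Convert 0b110 (binary) → 4 + 2 = 6 (decimal)
Convert XXVII (Roman numeral) → 10 + 10 + 5 + 1 + 1 = 27 (decimal)
Expression in decimal: (6 + 4) × 7 - 27
Parentheses first: 6 + 4 = 10
Multiply: 10 × 7 = 70
Subtract: 70 - 27 = 43
43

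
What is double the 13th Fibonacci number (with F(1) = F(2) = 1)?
The 13th Fibonacci number (with F(1) = F(2) = 1): 1, 1, 2, 3, 5, 8, 13, 21, 34, 55, 89, 144, 233 → 233
Compute 233 × 2 = 466
466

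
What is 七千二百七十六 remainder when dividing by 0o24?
Convert 七千二百七十六 (Chinese numeral) → 7×1000 + 2×100 + 7×10 + 6 = 7276 (decimal)
Convert 0o24 (octal) → 2×8 + 4 = 20 (decimal)
Compute 7276 mod 20 = 16
16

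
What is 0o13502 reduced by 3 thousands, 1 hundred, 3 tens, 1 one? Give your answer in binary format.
Convert 0o13502 (octal) → 1×4096 + 3×512 + 5×64 + 2 = 5954 (decimal)
Convert 3 thousands, 1 hundred, 3 tens, 1 one (place-value notation) → 3×1000 + 1×100 + 3×10 + 1 = 3131 (decimal)
Compute 5954 - 3131 = 2823
Convert 2823 (decimal) → 2823 = 2048 + 512 + 256 + 4 + 2 + 1 → 0b101100000111 (binary)
0b101100000111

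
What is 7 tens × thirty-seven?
Convert 7 tens (place-value notation) → 7×10 = 70 (decimal)
Convert thirty-seven (English words) → 37 (decimal)
Compute 70 × 37 = 2590
2590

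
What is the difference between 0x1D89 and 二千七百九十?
Convert 0x1D89 (hexadecimal) → 1×4096 + 13×256 + 8×16 + 9 = 7561 (decimal)
Convert 二千七百九十 (Chinese numeral) → 2×1000 + 7×100 + 9×10 = 2790 (decimal)
Difference: |7561 - 2790| = 4771
4771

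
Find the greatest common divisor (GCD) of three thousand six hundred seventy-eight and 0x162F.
Convert three thousand six hundred seventy-eight (English words) → 3×1000 + 6×100 + 78 = 3678 (decimal)
Convert 0x162F (hexadecimal) → 1×4096 + 6×256 + 2×16 + 15 = 5679 (decimal)
Compute gcd(3678, 5679) = 3
3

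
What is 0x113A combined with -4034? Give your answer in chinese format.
Convert 0x113A (hexadecimal) → 1×4096 + 1×256 + 3×16 + 10 = 4410 (decimal)
Compute 4410 + -4034 = 376
Convert 376 (decimal) → 376 = 3×100 + 7×10 + 6 → 三百七十六 (Chinese numeral)
三百七十六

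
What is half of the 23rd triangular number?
The 23rd triangular number = 23×24/2 = 276
Compute 276 ÷ 2 = 138
138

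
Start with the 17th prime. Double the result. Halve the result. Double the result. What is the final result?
Convert the 17th prime (prime index) → 59 (decimal)
Start: 59
59 × 2 = 118
118 ÷ 2 = 59
59 × 2 = 118
118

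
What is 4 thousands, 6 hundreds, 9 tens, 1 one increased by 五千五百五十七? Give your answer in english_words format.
Convert 4 thousands, 6 hundreds, 9 tens, 1 one (place-value notation) → 4×1000 + 6×100 + 9×10 + 1 = 4691 (decimal)
Convert 五千五百五十七 (Chinese numeral) → 5×1000 + 5×100 + 5×10 + 7 = 5557 (decimal)
Compute 4691 + 5557 = 10248
Convert 10248 (decimal) → 10248 = 10×1000 + 2×100 + 48 → ten thousand two hundred forty-eight (English words)
ten thousand two hundred forty-eight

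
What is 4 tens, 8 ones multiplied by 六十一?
Convert 4 tens, 8 ones (place-value notation) → 4×10 + 8 = 48 (decimal)
Convert 六十一 (Chinese numeral) → 6×10 + 1 = 61 (decimal)
Compute 48 × 61 = 2928
2928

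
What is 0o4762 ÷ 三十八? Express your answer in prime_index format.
Convert 0o4762 (octal) → 4×512 + 7×64 + 6×8 + 2 = 2546 (decimal)
Convert 三十八 (Chinese numeral) → 3×10 + 8 = 38 (decimal)
Compute 2546 ÷ 38 = 67
Convert 67 (decimal) → the 19th prime (prime index)
the 19th prime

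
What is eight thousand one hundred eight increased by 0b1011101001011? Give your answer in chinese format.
Convert eight thousand one hundred eight (English words) → 8×1000 + 1×100 + 8 = 8108 (decimal)
Convert 0b1011101001011 (binary) → 4096 + 1024 + 512 + 256 + 64 + 8 + 2 + 1 = 5963 (decimal)
Compute 8108 + 5963 = 14071
Convert 14071 (decimal) → 14071 = 1×10000 + 4×1000 + 7×10 + 1 → 一万四千零七十一 (Chinese numeral)
一万四千零七十一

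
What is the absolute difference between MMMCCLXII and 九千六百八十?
Convert MMMCCLXII (Roman numeral) → 1000 + 1000 + 1000 + 100 + 100 + 50 + 10 + 1 + 1 = 3262 (decimal)
Convert 九千六百八十 (Chinese numeral) → 9×1000 + 6×100 + 8×10 = 9680 (decimal)
Compute |3262 - 9680| = 6418
6418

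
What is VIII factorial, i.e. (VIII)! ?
Convert VIII (Roman numeral) → 5 + 1 + 1 + 1 = 8 (decimal)
Compute 8! = 40320
40320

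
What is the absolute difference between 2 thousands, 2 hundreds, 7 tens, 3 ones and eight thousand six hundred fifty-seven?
Convert 2 thousands, 2 hundreds, 7 tens, 3 ones (place-value notation) → 2×1000 + 2×100 + 7×10 + 3 = 2273 (decimal)
Convert eight thousand six hundred fifty-seven (English words) → 8×1000 + 6×100 + 57 = 8657 (decimal)
Compute |2273 - 8657| = 6384
6384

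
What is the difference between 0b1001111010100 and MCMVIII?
Convert 0b1001111010100 (binary) → 4096 + 512 + 256 + 128 + 64 + 16 + 4 = 5076 (decimal)
Convert MCMVIII (Roman numeral) → 1000 + 900 + 5 + 1 + 1 + 1 = 1908 (decimal)
Difference: |5076 - 1908| = 3168
3168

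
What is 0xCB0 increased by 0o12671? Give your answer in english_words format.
Convert 0xCB0 (hexadecimal) → 12×256 + 11×16 = 3248 (decimal)
Convert 0o12671 (octal) → 1×4096 + 2×512 + 6×64 + 7×8 + 1 = 5561 (decimal)
Compute 3248 + 5561 = 8809
Convert 8809 (decimal) → 8809 = 8×1000 + 8×100 + 9 → eight thousand eight hundred nine (English words)
eight thousand eight hundred nine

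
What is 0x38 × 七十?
Convert 0x38 (hexadecimal) → 3×16 + 8 = 56 (decimal)
Convert 七十 (Chinese numeral) → 7×10 = 70 (decimal)
Compute 56 × 70 = 3920
3920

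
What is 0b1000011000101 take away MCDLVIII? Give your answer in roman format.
Convert 0b1000011000101 (binary) → 4096 + 128 + 64 + 4 + 1 = 4293 (decimal)
Convert MCDLVIII (Roman numeral) → 1000 + 400 + 50 + 5 + 1 + 1 + 1 = 1458 (decimal)
Compute 4293 - 1458 = 2835
Convert 2835 (decimal) → 2835 = 1000 + 1000 + 500 + 100 + 100 + 100 + 10 + 10 + 10 + 5 → MMDCCCXXXV (Roman numeral)
MMDCCCXXXV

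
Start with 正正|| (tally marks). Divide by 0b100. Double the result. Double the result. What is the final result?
Convert 正正|| (tally marks) → 5 + 5 + 2 = 12 (decimal)
Start: 12
Convert 0b100 (binary) → 4 (decimal)
12 ÷ 4 = 3
3 × 2 = 6
6 × 2 = 12
12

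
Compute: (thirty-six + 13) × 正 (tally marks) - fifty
Convert thirty-six (English words) → 36 (decimal)
Convert 正 (tally marks) → 5 (decimal)
Convert fifty (English words) → 50 (decimal)
Expression in decimal: (36 + 13) × 5 - 50
Parentheses first: 36 + 13 = 49
Multiply: 49 × 5 = 245
Subtract: 245 - 50 = 195
195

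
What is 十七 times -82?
Convert 十七 (Chinese numeral) → 1×10 + 7 = 17 (decimal)
Compute 17 × -82 = -1394
-1394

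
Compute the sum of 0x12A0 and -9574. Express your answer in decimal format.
Convert 0x12A0 (hexadecimal) → 1×4096 + 2×256 + 10×16 = 4768 (decimal)
Compute 4768 + -9574 = -4806
-4806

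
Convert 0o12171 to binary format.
Convert 0o12171 (octal) → 1×4096 + 2×512 + 1×64 + 7×8 + 1 = 5241 (decimal)
Convert 5241 (decimal) → 5241 = 4096 + 1024 + 64 + 32 + 16 + 8 + 1 → 0b1010001111001 (binary)
0b1010001111001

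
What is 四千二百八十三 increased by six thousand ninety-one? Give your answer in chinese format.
Convert 四千二百八十三 (Chinese numeral) → 4×1000 + 2×100 + 8×10 + 3 = 4283 (decimal)
Convert six thousand ninety-one (English words) → 6×1000 + 91 = 6091 (decimal)
Compute 4283 + 6091 = 10374
Convert 10374 (decimal) → 10374 = 1×10000 + 3×100 + 7×10 + 4 → 一万零三百七十四 (Chinese numeral)
一万零三百七十四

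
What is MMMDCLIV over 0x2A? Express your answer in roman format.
Convert MMMDCLIV (Roman numeral) → 1000 + 1000 + 1000 + 500 + 100 + 50 + 4 = 3654 (decimal)
Convert 0x2A (hexadecimal) → 2×16 + 10 = 42 (decimal)
Compute 3654 ÷ 42 = 87
Convert 87 (decimal) → 87 = 50 + 10 + 10 + 10 + 5 + 1 + 1 → LXXXVII (Roman numeral)
LXXXVII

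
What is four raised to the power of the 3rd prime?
Convert four (English words) → 4 (decimal)
Convert the 3rd prime (prime index) → 5 (decimal)
Compute 4 ^ 5 = 1024
1024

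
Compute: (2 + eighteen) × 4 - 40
Convert eighteen (English words) → 18 (decimal)
Expression in decimal: (2 + 18) × 4 - 40
Parentheses first: 2 + 18 = 20
Multiply: 20 × 4 = 80
Subtract: 80 - 40 = 40
40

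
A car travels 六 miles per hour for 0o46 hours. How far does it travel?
Convert 六 (Chinese numeral) → 6 (decimal)
Convert 0o46 (octal) → 4×8 + 6 = 38 (decimal)
Compute 6 × 38 = 228
228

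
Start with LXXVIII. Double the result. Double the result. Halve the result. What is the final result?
Convert LXXVIII (Roman numeral) → 50 + 10 + 10 + 5 + 1 + 1 + 1 = 78 (decimal)
Start: 78
78 × 2 = 156
156 × 2 = 312
312 ÷ 2 = 156
156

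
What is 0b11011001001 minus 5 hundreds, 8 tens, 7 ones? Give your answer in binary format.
Convert 0b11011001001 (binary) → 1024 + 512 + 128 + 64 + 8 + 1 = 1737 (decimal)
Convert 5 hundreds, 8 tens, 7 ones (place-value notation) → 5×100 + 8×10 + 7 = 587 (decimal)
Compute 1737 - 587 = 1150
Convert 1150 (decimal) → 1150 = 1024 + 64 + 32 + 16 + 8 + 4 + 2 → 0b10001111110 (binary)
0b10001111110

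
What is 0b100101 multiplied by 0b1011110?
Convert 0b100101 (binary) → 32 + 4 + 1 = 37 (decimal)
Convert 0b1011110 (binary) → 64 + 16 + 8 + 4 + 2 = 94 (decimal)
Compute 37 × 94 = 3478
3478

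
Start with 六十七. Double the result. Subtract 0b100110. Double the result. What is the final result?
Convert 六十七 (Chinese numeral) → 6×10 + 7 = 67 (decimal)
Start: 67
67 × 2 = 134
Convert 0b100110 (binary) → 32 + 4 + 2 = 38 (decimal)
134 - 38 = 96
96 × 2 = 192
192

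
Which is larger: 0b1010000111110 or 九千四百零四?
Convert 0b1010000111110 (binary) → 4096 + 1024 + 32 + 16 + 8 + 4 + 2 = 5182 (decimal)
Convert 九千四百零四 (Chinese numeral) → 9×1000 + 4×100 + 4 = 9404 (decimal)
Compare 5182 vs 9404: larger = 9404
9404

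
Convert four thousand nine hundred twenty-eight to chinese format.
Convert four thousand nine hundred twenty-eight (English words) → 4×1000 + 9×100 + 28 = 4928 (decimal)
Convert 4928 (decimal) → 4928 = 4×1000 + 9×100 + 2×10 + 8 → 四千九百二十八 (Chinese numeral)
四千九百二十八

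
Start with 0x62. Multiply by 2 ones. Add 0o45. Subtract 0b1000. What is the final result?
Convert 0x62 (hexadecimal) → 6×16 + 2 = 98 (decimal)
Start: 98
Convert 2 ones (place-value notation) → 2 (decimal)
98 × 2 = 196
Convert 0o45 (octal) → 4×8 + 5 = 37 (decimal)
196 + 37 = 233
Convert 0b1000 (binary) → 8 (decimal)
233 - 8 = 225
225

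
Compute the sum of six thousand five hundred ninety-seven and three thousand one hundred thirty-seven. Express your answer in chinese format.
Convert six thousand five hundred ninety-seven (English words) → 6×1000 + 5×100 + 97 = 6597 (decimal)
Convert three thousand one hundred thirty-seven (English words) → 3×1000 + 1×100 + 37 = 3137 (decimal)
Compute 6597 + 3137 = 9734
Convert 9734 (decimal) → 9734 = 9×1000 + 7×100 + 3×10 + 4 → 九千七百三十四 (Chinese numeral)
九千七百三十四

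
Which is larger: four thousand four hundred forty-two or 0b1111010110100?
Convert four thousand four hundred forty-two (English words) → 4×1000 + 4×100 + 42 = 4442 (decimal)
Convert 0b1111010110100 (binary) → 4096 + 2048 + 1024 + 512 + 128 + 32 + 16 + 4 = 7860 (decimal)
Compare 4442 vs 7860: larger = 7860
7860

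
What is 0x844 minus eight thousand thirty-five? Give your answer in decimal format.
Convert 0x844 (hexadecimal) → 8×256 + 4×16 + 4 = 2116 (decimal)
Convert eight thousand thirty-five (English words) → 8×1000 + 35 = 8035 (decimal)
Compute 2116 - 8035 = -5919
-5919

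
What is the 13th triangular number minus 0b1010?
The 13th triangular number = 13×14/2 = 91
Convert 0b1010 (binary) → 8 + 2 = 10 (decimal)
Compute 91 - 10 = 81
81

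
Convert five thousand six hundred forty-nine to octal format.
Convert five thousand six hundred forty-nine (English words) → 5×1000 + 6×100 + 49 = 5649 (decimal)
Convert 5649 (decimal) → 5649 = 1×4096 + 3×512 + 2×8 + 1 → 0o13021 (octal)
0o13021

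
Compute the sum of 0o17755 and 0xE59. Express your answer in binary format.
Convert 0o17755 (octal) → 1×4096 + 7×512 + 7×64 + 5×8 + 5 = 8173 (decimal)
Convert 0xE59 (hexadecimal) → 14×256 + 5×16 + 9 = 3673 (decimal)
Compute 8173 + 3673 = 11846
Convert 11846 (decimal) → 11846 = 8192 + 2048 + 1024 + 512 + 64 + 4 + 2 → 0b10111001000110 (binary)
0b10111001000110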